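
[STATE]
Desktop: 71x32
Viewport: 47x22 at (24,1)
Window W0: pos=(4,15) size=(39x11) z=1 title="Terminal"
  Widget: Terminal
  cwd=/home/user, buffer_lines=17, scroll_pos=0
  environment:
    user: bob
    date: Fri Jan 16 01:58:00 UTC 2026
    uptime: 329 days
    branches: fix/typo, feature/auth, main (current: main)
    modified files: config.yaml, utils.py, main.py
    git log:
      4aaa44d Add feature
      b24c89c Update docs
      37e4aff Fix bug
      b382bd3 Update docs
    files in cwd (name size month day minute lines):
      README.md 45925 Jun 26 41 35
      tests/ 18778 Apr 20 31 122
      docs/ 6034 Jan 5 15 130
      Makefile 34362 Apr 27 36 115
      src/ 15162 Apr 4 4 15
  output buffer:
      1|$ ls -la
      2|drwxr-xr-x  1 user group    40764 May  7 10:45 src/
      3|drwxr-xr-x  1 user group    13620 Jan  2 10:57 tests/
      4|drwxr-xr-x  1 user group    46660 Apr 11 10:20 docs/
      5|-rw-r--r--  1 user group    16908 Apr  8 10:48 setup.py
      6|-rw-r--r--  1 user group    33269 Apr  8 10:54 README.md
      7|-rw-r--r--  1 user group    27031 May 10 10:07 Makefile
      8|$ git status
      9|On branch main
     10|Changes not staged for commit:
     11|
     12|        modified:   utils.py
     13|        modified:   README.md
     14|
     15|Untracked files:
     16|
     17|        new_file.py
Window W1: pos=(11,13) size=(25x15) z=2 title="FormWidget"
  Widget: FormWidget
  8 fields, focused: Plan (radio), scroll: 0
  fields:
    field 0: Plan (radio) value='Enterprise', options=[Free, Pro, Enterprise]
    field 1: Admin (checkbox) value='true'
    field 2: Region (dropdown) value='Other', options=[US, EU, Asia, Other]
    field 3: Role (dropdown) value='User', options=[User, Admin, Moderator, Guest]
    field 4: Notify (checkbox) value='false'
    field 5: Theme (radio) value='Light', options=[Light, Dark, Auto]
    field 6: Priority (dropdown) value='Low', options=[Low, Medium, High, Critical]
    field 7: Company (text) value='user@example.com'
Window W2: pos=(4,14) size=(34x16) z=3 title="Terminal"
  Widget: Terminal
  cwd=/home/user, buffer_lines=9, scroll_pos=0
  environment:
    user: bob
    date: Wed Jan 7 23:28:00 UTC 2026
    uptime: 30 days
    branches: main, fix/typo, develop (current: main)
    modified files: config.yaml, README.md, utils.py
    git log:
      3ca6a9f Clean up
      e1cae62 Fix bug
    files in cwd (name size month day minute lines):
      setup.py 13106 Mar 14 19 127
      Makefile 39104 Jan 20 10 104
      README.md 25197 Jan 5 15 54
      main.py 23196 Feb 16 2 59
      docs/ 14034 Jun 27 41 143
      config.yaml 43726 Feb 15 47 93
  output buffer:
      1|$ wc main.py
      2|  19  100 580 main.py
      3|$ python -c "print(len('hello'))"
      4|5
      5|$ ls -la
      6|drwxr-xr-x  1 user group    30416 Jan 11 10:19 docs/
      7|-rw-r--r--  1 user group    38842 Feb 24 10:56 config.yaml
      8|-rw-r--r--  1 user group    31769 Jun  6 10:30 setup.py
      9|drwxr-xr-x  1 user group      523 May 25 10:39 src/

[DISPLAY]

                                               
                                               
                                               
                                               
                                               
                                               
                                               
                                               
                                               
                                               
                                               
                                               
━━━━━━━━━━━┓                                   
━━━━━━━━━━━━━┓                                 
             ┃━━━━┓                            
─────────────┨    ┃                            
             ┃────┨                            
py           ┃    ┃                            
len('hello'))┃ May┃                            
             ┃ Jan┃                            
             ┃ Apr┃                            
group    3041┃ Apr┃                            


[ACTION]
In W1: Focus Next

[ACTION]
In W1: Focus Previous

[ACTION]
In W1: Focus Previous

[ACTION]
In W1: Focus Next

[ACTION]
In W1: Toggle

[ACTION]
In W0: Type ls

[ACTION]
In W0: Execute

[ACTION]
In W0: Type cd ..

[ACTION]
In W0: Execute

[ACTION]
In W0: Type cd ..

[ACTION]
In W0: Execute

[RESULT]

                                               
                                               
                                               
                                               
                                               
                                               
                                               
                                               
                                               
                                               
                                               
                                               
━━━━━━━━━━━┓                                   
━━━━━━━━━━━━━┓                                 
             ┃━━━━┓                            
─────────────┨    ┃                            
             ┃────┨                            
py           ┃    ┃                            
len('hello'))┃e  s┃                            
             ┃    ┃                            
             ┃    ┃                            
group    3041┃    ┃                            


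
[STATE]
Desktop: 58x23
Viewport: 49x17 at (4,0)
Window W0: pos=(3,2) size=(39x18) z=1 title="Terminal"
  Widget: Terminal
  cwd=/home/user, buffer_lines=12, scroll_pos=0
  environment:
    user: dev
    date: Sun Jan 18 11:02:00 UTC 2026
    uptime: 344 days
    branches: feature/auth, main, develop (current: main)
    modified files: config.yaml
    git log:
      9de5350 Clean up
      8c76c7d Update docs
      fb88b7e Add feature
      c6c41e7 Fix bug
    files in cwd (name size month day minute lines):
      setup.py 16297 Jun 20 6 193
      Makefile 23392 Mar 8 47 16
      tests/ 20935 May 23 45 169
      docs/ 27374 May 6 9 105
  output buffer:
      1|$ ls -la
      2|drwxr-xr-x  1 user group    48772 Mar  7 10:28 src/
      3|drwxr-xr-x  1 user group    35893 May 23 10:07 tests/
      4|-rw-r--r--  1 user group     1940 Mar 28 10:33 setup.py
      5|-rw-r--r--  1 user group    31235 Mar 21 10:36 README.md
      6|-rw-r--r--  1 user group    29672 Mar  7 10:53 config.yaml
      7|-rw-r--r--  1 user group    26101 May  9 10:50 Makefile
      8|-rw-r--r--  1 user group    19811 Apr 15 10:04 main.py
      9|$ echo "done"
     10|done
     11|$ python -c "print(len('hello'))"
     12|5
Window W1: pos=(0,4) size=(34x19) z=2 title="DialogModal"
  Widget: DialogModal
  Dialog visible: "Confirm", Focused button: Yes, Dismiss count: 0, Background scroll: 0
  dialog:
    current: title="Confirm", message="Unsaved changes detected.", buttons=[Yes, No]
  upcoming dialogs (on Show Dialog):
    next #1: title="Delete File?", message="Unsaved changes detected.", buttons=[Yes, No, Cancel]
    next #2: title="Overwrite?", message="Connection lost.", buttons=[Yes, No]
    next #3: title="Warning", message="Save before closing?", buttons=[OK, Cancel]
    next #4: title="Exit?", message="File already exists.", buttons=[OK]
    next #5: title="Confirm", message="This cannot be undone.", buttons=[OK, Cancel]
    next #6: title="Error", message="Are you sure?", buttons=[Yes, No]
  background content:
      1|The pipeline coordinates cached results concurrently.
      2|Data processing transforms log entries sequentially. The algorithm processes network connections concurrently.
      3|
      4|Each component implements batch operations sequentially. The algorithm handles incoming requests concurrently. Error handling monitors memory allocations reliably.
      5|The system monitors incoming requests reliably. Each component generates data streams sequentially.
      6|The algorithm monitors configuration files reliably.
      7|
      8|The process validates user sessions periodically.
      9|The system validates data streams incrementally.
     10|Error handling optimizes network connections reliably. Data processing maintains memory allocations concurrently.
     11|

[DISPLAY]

                                                 
                                                 
━━━━━━━━━━━━━━━━━━━━━━━━━━━━━━━━━━━━━┓           
 Terminal                            ┃           
━━━━━━━━━━━━━━━━━━━━━━━━━━━━━┓───────┨           
alogModal                    ┃       ┃           
─────────────────────────────┨772 Mar┃           
 pipeline coordinates cached ┃893 May┃           
a processing transforms log e┃940 Mar┃           
                             ┃235 Mar┃           
h component implements batch ┃672 Mar┃           
 system monitors incoming req┃101 May┃           
──────────────────────────┐ra┃811 Apr┃           
         Confirm          │  ┃       ┃           
Unsaved changes detected. │si┃       ┃           
        [Yes]  No         │am┃))"    ┃           
──────────────────────────┘rk┃       ┃           


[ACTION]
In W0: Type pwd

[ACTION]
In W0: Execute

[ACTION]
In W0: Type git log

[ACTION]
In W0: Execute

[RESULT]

                                                 
                                                 
━━━━━━━━━━━━━━━━━━━━━━━━━━━━━━━━━━━━━┓           
 Terminal                            ┃           
━━━━━━━━━━━━━━━━━━━━━━━━━━━━━┓───────┨           
alogModal                    ┃101 May┃           
─────────────────────────────┨811 Apr┃           
 pipeline coordinates cached ┃       ┃           
a processing transforms log e┃       ┃           
                             ┃))"    ┃           
h component implements batch ┃       ┃           
 system monitors incoming req┃       ┃           
──────────────────────────┐ra┃       ┃           
         Confirm          │  ┃       ┃           
Unsaved changes detected. │si┃       ┃           
        [Yes]  No         │am┃       ┃           
──────────────────────────┘rk┃       ┃           


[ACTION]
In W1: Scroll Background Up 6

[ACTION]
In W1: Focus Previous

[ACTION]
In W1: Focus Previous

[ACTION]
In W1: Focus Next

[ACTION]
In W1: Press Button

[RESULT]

                                                 
                                                 
━━━━━━━━━━━━━━━━━━━━━━━━━━━━━━━━━━━━━┓           
 Terminal                            ┃           
━━━━━━━━━━━━━━━━━━━━━━━━━━━━━┓───────┨           
alogModal                    ┃101 May┃           
─────────────────────────────┨811 Apr┃           
 pipeline coordinates cached ┃       ┃           
a processing transforms log e┃       ┃           
                             ┃))"    ┃           
h component implements batch ┃       ┃           
 system monitors incoming req┃       ┃           
 algorithm monitors configura┃       ┃           
                             ┃       ┃           
 process validates user sessi┃       ┃           
 system validates data stream┃       ┃           
or handling optimizes network┃       ┃           


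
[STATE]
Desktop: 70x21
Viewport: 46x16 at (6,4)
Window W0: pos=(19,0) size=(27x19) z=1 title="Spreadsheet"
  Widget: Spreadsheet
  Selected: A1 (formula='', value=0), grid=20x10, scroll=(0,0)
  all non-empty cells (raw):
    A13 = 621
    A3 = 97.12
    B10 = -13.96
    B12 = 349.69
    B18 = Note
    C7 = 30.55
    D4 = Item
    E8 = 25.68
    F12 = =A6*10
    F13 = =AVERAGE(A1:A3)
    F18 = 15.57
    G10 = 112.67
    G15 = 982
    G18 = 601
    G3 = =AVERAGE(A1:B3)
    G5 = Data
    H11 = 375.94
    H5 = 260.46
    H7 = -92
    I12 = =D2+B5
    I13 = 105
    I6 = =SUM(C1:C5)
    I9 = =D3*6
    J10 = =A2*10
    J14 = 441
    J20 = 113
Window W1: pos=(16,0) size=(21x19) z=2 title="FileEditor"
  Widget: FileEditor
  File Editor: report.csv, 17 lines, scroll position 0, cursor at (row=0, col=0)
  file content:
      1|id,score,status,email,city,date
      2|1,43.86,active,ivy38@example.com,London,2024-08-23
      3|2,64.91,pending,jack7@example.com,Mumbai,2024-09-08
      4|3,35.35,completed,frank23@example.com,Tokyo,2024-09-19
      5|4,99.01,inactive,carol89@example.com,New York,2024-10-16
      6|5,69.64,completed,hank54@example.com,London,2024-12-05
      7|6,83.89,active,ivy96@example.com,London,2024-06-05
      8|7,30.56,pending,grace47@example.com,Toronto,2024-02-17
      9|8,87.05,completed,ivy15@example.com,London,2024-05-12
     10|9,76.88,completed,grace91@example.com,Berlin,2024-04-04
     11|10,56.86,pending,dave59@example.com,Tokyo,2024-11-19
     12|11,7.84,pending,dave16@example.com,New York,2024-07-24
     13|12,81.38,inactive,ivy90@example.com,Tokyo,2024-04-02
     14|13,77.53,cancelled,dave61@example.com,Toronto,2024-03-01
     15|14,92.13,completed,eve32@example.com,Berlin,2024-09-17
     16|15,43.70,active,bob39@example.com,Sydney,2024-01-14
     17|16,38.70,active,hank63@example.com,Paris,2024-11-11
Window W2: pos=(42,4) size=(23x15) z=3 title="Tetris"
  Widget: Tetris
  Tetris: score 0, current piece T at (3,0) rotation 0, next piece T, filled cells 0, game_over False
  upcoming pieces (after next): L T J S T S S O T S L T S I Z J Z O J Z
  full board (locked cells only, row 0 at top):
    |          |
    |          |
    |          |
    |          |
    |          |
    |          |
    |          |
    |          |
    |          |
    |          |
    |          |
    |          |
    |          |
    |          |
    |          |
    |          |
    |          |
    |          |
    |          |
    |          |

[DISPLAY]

          ┃1,43.86,active,ivy█┃     ┏━━━━━━━━━
          ┃2,64.91,pending,ja░┃-----┃ Tetris  
          ┃3,35.35,completed,░┃  0  ┠─────────
          ┃4,99.01,inactive,c░┃  0  ┃         
          ┃5,69.64,completed,░┃  0  ┃         
          ┃6,83.89,active,ivy░┃  0  ┃         
          ┃7,30.56,pending,gr░┃  0  ┃         
          ┃8,87.05,completed,░┃  0  ┃         
          ┃9,76.88,completed,░┃  0  ┃         
          ┃10,56.86,pending,d░┃  0  ┃         
          ┃11,7.84,pending,da░┃  0  ┃         
          ┃12,81.38,inactive,░┃.96  ┃         
          ┃13,77.53,cancelled░┃  0  ┃         
          ┃14,92.13,completed▼┃.69  ┃         
          ┗━━━━━━━━━━━━━━━━━━━┛━━━━━┗━━━━━━━━━
                                              


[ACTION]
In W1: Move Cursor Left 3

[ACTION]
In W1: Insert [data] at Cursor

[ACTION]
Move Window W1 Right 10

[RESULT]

             ┃      ┃1,43.86,active,┏━━━━━━━━━
             ┃------┃2,64.91,pending┃ Tetris  
             ┃  1   ┃3,35.35,complet┠─────────
             ┃  2   ┃4,99.01,inactiv┃         
             ┃  3   ┃5,69.64,complet┃         
             ┃  4   ┃6,83.89,active,┃         
             ┃  5   ┃7,30.56,pending┃         
             ┃  6   ┃8,87.05,complet┃         
             ┃  7   ┃9,76.88,complet┃         
             ┃  8   ┃10,56.86,pendin┃         
             ┃  9   ┃11,7.84,pending┃         
             ┃ 10   ┃12,81.38,inacti┃         
             ┃ 11   ┃13,77.53,cancel┃         
             ┃ 12   ┃14,92.13,comple┃         
             ┗━━━━━━┗━━━━━━━━━━━━━━━┗━━━━━━━━━
                                              


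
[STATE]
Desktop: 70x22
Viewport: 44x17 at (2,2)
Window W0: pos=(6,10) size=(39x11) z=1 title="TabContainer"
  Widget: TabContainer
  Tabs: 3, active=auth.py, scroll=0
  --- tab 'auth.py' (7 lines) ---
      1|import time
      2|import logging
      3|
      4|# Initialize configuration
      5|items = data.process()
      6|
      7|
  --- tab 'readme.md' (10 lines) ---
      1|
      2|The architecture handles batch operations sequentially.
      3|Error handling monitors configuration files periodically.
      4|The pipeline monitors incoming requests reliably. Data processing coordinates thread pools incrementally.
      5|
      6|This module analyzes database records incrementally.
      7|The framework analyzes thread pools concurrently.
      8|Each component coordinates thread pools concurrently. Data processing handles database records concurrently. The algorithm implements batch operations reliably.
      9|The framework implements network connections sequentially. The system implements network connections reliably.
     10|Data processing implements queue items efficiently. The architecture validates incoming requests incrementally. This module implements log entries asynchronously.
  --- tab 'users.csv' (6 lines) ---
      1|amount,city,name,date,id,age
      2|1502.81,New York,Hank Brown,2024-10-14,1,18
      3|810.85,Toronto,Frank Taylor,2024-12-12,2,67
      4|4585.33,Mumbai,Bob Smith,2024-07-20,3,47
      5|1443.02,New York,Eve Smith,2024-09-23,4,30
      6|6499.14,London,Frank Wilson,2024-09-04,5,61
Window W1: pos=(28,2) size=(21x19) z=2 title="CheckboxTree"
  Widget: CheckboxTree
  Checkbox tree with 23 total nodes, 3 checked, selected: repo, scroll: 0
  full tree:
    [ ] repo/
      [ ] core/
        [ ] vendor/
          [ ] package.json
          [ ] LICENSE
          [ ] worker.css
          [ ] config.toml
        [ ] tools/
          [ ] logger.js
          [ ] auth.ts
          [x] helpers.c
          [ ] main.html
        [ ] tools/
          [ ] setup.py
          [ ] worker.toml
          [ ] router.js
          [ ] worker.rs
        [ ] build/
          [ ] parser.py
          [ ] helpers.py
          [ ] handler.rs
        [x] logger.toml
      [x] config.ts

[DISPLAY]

                          ┏━━━━━━━━━━━━━━━━━
                          ┃ CheckboxTree    
                          ┠─────────────────
                          ┃>[-] repo/       
                          ┃   [-] core/     
                          ┃     [ ] vendor/ 
                          ┃       [ ] packag
                          ┃       [ ] LICENS
    ┏━━━━━━━━━━━━━━━━━━━━━┃       [ ] worker
    ┃ TabContainer        ┃       [ ] config
    ┠─────────────────────┃     [-] tools/  
    ┃[auth.py]│ readme.md ┃       [ ] logger
    ┃─────────────────────┃       [ ] auth.t
    ┃import time          ┃       [x] helper
    ┃import logging       ┃       [ ] main.h
    ┃                     ┃     [ ] tools/  
    ┃# Initialize configur┃       [ ] setup.


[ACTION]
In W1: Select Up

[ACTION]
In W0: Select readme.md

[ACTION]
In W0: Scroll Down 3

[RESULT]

                          ┏━━━━━━━━━━━━━━━━━
                          ┃ CheckboxTree    
                          ┠─────────────────
                          ┃>[-] repo/       
                          ┃   [-] core/     
                          ┃     [ ] vendor/ 
                          ┃       [ ] packag
                          ┃       [ ] LICENS
    ┏━━━━━━━━━━━━━━━━━━━━━┃       [ ] worker
    ┃ TabContainer        ┃       [ ] config
    ┠─────────────────────┃     [-] tools/  
    ┃ auth.py │[readme.md]┃       [ ] logger
    ┃─────────────────────┃       [ ] auth.t
    ┃The pipeline monitors┃       [x] helper
    ┃                     ┃       [ ] main.h
    ┃This module analyzes ┃     [ ] tools/  
    ┃The framework analyze┃       [ ] setup.


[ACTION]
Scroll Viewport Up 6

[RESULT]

                                            
                                            
                          ┏━━━━━━━━━━━━━━━━━
                          ┃ CheckboxTree    
                          ┠─────────────────
                          ┃>[-] repo/       
                          ┃   [-] core/     
                          ┃     [ ] vendor/ 
                          ┃       [ ] packag
                          ┃       [ ] LICENS
    ┏━━━━━━━━━━━━━━━━━━━━━┃       [ ] worker
    ┃ TabContainer        ┃       [ ] config
    ┠─────────────────────┃     [-] tools/  
    ┃ auth.py │[readme.md]┃       [ ] logger
    ┃─────────────────────┃       [ ] auth.t
    ┃The pipeline monitors┃       [x] helper
    ┃                     ┃       [ ] main.h


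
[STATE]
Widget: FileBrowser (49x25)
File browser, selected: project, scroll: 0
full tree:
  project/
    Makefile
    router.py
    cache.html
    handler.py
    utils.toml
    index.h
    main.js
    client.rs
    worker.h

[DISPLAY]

> [-] project/                                   
    Makefile                                     
    router.py                                    
    cache.html                                   
    handler.py                                   
    utils.toml                                   
    index.h                                      
    main.js                                      
    client.rs                                    
    worker.h                                     
                                                 
                                                 
                                                 
                                                 
                                                 
                                                 
                                                 
                                                 
                                                 
                                                 
                                                 
                                                 
                                                 
                                                 
                                                 


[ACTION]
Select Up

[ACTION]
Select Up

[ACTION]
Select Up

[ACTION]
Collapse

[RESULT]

> [+] project/                                   
                                                 
                                                 
                                                 
                                                 
                                                 
                                                 
                                                 
                                                 
                                                 
                                                 
                                                 
                                                 
                                                 
                                                 
                                                 
                                                 
                                                 
                                                 
                                                 
                                                 
                                                 
                                                 
                                                 
                                                 


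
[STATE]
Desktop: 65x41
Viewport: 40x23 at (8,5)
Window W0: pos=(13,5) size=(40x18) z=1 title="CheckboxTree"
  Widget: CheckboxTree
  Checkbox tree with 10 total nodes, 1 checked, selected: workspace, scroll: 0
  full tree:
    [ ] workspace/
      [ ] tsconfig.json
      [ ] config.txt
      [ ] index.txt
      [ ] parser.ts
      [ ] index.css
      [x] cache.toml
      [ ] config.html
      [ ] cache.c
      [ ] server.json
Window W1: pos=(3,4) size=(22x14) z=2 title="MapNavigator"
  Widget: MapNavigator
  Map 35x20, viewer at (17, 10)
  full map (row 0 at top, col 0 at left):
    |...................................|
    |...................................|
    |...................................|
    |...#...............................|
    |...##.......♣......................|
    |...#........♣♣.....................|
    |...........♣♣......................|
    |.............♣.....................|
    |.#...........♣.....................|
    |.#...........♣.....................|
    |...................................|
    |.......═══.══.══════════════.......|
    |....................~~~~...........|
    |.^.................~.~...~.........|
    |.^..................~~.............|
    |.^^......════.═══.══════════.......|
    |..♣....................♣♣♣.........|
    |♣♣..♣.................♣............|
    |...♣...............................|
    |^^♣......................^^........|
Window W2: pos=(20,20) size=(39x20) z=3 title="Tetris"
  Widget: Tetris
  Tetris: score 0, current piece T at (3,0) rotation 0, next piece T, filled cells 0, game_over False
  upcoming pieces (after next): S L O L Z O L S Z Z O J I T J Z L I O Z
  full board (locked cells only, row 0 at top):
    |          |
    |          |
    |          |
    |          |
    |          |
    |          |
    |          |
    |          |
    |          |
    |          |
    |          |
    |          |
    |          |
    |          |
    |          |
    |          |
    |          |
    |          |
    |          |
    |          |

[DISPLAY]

Navigator       ┃━━━━━━━━━━━━━━━━━━━━━━━
────────────────┨ee                     
.♣♣.............┃───────────────────────
♣♣..............┃ace/                   
..♣.............┃nfig.json              
..♣.............┃ig.txt                 
..♣.............┃x.txt                  
......@.........┃er.ts                  
══.═════════════┃x.css                  
.........~~~~...┃e.toml                 
........~.~...~.┃ig.html                
.........~~.....┃e.c                    
━━━━━━━━━━━━━━━━┛er.json                
     ┃                                  
     ┃                                  
     ┃      ┏━━━━━━━━━━━━━━━━━━━━━━━━━━━
     ┃      ┃ Tetris                    
     ┗━━━━━━┠───────────────────────────
            ┃          │Next:           
            ┃          │ ▒              
            ┃          │▒▒▒             
            ┃          │                
            ┃          │                


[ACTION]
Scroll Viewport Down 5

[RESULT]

..♣.............┃ig.txt                 
..♣.............┃x.txt                  
......@.........┃er.ts                  
══.═════════════┃x.css                  
.........~~~~...┃e.toml                 
........~.~...~.┃ig.html                
.........~~.....┃e.c                    
━━━━━━━━━━━━━━━━┛er.json                
     ┃                                  
     ┃                                  
     ┃      ┏━━━━━━━━━━━━━━━━━━━━━━━━━━━
     ┃      ┃ Tetris                    
     ┗━━━━━━┠───────────────────────────
            ┃          │Next:           
            ┃          │ ▒              
            ┃          │▒▒▒             
            ┃          │                
            ┃          │                
            ┃          │                
            ┃          │Score:          
            ┃          │0               
            ┃          │                
            ┃          │                


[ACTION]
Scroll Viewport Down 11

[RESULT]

     ┃                                  
     ┃                                  
     ┃      ┏━━━━━━━━━━━━━━━━━━━━━━━━━━━
     ┃      ┃ Tetris                    
     ┗━━━━━━┠───────────────────────────
            ┃          │Next:           
            ┃          │ ▒              
            ┃          │▒▒▒             
            ┃          │                
            ┃          │                
            ┃          │                
            ┃          │Score:          
            ┃          │0               
            ┃          │                
            ┃          │                
            ┃          │                
            ┃          │                
            ┃          │                
            ┃          │                
            ┃          │                
            ┃          │                
            ┗━━━━━━━━━━━━━━━━━━━━━━━━━━━
                                        


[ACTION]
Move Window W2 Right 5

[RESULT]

     ┃                                  
     ┃                                  
     ┃           ┏━━━━━━━━━━━━━━━━━━━━━━
     ┃           ┃ Tetris               
     ┗━━━━━━━━━━━┠──────────────────────
                 ┃          │Next:      
                 ┃          │ ▒         
                 ┃          │▒▒▒        
                 ┃          │           
                 ┃          │           
                 ┃          │           
                 ┃          │Score:     
                 ┃          │0          
                 ┃          │           
                 ┃          │           
                 ┃          │           
                 ┃          │           
                 ┃          │           
                 ┃          │           
                 ┃          │           
                 ┃          │           
                 ┗━━━━━━━━━━━━━━━━━━━━━━
                                        


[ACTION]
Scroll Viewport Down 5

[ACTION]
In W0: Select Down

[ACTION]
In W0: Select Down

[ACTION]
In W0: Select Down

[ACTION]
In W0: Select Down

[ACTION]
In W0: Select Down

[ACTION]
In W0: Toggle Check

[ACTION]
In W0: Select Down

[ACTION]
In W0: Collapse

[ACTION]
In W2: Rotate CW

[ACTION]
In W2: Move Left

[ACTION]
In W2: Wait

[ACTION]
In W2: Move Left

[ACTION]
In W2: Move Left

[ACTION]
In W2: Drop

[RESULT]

     ┃                                  
     ┃                                  
     ┃           ┏━━━━━━━━━━━━━━━━━━━━━━
     ┃           ┃ Tetris               
     ┗━━━━━━━━━━━┠──────────────────────
                 ┃▒         │Next:      
                 ┃          │ ▒         
                 ┃          │▒▒▒        
                 ┃          │           
                 ┃          │           
                 ┃          │           
                 ┃          │Score:     
                 ┃          │0          
                 ┃          │           
                 ┃          │           
                 ┃          │           
                 ┃          │           
                 ┃          │           
                 ┃          │           
                 ┃          │           
                 ┃          │           
                 ┗━━━━━━━━━━━━━━━━━━━━━━
                                        


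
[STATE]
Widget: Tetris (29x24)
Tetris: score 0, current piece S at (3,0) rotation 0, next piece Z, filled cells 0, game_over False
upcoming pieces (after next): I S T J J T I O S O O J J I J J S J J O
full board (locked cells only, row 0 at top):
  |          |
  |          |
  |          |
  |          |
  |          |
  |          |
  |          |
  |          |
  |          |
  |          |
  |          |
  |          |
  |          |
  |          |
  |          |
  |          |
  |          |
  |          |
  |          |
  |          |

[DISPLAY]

    ░░    │Next:             
   ░░     │▓▓                
          │ ▓▓               
          │                  
          │                  
          │                  
          │Score:            
          │0                 
          │                  
          │                  
          │                  
          │                  
          │                  
          │                  
          │                  
          │                  
          │                  
          │                  
          │                  
          │                  
          │                  
          │                  
          │                  
          │                  


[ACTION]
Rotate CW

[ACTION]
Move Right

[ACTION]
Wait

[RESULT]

          │Next:             
    ░     │▓▓                
    ░░    │ ▓▓               
     ░    │                  
          │                  
          │                  
          │Score:            
          │0                 
          │                  
          │                  
          │                  
          │                  
          │                  
          │                  
          │                  
          │                  
          │                  
          │                  
          │                  
          │                  
          │                  
          │                  
          │                  
          │                  


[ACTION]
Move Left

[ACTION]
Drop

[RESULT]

          │Next:             
          │▓▓                
   ░      │ ▓▓               
   ░░     │                  
    ░     │                  
          │                  
          │Score:            
          │0                 
          │                  
          │                  
          │                  
          │                  
          │                  
          │                  
          │                  
          │                  
          │                  
          │                  
          │                  
          │                  
          │                  
          │                  
          │                  
          │                  


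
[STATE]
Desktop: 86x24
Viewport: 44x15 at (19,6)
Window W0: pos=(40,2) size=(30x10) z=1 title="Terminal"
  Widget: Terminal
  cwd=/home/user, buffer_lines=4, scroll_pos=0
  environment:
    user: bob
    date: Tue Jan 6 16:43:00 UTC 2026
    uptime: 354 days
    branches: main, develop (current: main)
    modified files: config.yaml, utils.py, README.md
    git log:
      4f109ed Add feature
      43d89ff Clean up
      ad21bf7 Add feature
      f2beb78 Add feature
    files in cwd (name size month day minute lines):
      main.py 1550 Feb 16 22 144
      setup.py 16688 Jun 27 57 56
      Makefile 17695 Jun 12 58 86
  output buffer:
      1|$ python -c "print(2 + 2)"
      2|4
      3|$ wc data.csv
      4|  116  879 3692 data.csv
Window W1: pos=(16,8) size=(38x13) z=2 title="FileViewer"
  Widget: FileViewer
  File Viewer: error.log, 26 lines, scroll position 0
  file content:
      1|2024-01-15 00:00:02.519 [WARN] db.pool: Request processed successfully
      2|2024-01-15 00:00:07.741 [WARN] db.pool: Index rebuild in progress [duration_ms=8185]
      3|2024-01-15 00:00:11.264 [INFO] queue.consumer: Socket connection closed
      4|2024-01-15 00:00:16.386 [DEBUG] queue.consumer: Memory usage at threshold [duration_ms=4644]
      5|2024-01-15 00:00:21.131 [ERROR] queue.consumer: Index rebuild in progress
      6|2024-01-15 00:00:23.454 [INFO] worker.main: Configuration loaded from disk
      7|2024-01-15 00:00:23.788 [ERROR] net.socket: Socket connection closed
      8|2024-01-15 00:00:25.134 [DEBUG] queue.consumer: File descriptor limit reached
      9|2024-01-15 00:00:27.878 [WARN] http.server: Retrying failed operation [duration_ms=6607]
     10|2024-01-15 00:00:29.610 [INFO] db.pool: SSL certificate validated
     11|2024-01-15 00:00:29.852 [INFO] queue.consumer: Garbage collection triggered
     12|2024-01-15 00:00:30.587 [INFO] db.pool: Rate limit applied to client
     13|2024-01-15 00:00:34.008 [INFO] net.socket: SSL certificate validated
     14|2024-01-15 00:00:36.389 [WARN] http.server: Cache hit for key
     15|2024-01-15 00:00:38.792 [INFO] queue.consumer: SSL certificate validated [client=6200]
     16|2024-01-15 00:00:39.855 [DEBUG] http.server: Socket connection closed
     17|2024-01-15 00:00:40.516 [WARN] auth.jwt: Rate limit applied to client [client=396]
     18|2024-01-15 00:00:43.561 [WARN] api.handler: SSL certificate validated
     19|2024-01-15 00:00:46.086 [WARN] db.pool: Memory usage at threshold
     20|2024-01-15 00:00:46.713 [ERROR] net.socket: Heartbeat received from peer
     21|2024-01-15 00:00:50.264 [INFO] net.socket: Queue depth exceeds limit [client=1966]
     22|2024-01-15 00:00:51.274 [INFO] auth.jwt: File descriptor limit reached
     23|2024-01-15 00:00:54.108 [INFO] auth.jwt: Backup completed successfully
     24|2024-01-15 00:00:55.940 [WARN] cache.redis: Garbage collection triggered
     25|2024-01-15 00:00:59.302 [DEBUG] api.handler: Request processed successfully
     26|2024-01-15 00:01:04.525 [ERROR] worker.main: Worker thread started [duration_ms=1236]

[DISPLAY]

                     ┃4                     
                     ┃$ wc data.csv         
━━━━━━━━━━━━━━━━━━━━━━━━━━━━━━━━━━┓92 data.c
ileViewer                         ┃         
──────────────────────────────────┨         
24-01-15 00:00:02.519 [WARN] db.p▲┃━━━━━━━━━
24-01-15 00:00:07.741 [WARN] db.p█┃         
24-01-15 00:00:11.264 [INFO] queu░┃         
24-01-15 00:00:16.386 [DEBUG] que░┃         
24-01-15 00:00:21.131 [ERROR] que░┃         
24-01-15 00:00:23.454 [INFO] work░┃         
24-01-15 00:00:23.788 [ERROR] net░┃         
24-01-15 00:00:25.134 [DEBUG] que░┃         
24-01-15 00:00:27.878 [WARN] http▼┃         
━━━━━━━━━━━━━━━━━━━━━━━━━━━━━━━━━━┛         


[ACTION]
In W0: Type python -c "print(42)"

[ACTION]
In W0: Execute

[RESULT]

                     ┃$ wc data.csv         
                     ┃  116  879 3692 data.c
━━━━━━━━━━━━━━━━━━━━━━━━━━━━━━━━━━┓print(42)
ileViewer                         ┃         
──────────────────────────────────┨         
24-01-15 00:00:02.519 [WARN] db.p▲┃━━━━━━━━━
24-01-15 00:00:07.741 [WARN] db.p█┃         
24-01-15 00:00:11.264 [INFO] queu░┃         
24-01-15 00:00:16.386 [DEBUG] que░┃         
24-01-15 00:00:21.131 [ERROR] que░┃         
24-01-15 00:00:23.454 [INFO] work░┃         
24-01-15 00:00:23.788 [ERROR] net░┃         
24-01-15 00:00:25.134 [DEBUG] que░┃         
24-01-15 00:00:27.878 [WARN] http▼┃         
━━━━━━━━━━━━━━━━━━━━━━━━━━━━━━━━━━┛         


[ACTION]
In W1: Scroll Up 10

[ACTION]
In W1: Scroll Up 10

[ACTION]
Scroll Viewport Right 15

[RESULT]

      ┃$ wc data.csv               ┃        
      ┃  116  879 3692 data.csv    ┃        
━━━━━━━━━━━━━━━━━━━┓print(42)"     ┃        
                   ┃               ┃        
───────────────────┨               ┃        
02.519 [WARN] db.p▲┃━━━━━━━━━━━━━━━┛        
07.741 [WARN] db.p█┃                        
11.264 [INFO] queu░┃                        
16.386 [DEBUG] que░┃                        
21.131 [ERROR] que░┃                        
23.454 [INFO] work░┃                        
23.788 [ERROR] net░┃                        
25.134 [DEBUG] que░┃                        
27.878 [WARN] http▼┃                        
━━━━━━━━━━━━━━━━━━━┛                        
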